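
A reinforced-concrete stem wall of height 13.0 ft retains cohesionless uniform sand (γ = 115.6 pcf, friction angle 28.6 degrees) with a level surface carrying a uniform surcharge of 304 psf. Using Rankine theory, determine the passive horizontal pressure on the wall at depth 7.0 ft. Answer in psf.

3160 psf

K_p = (1 + sin φ)/(1 − sin φ) = 2.837.
σ_v = γz + q = 115.6 × 7.0 + 304 = 1113 psf.
σ_h = K_p σ_v = 2.837 × 1113 = 3158 psf.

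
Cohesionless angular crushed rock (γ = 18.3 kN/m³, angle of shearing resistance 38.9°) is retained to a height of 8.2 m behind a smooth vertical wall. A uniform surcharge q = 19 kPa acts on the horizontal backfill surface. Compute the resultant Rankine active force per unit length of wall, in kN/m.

176 kN/m

K_a = tan²(45° − φ/2) = 0.2285.
Soil triangle: ½ K_a γ H² = 0.5×0.2285×18.3×8.2² = 140.6 kN/m.
Surcharge rectangle: K_a q H = 0.2285×19×8.2 = 35.60 kN/m.
Total = 140.6 + 35.60 = 176.2 kN/m.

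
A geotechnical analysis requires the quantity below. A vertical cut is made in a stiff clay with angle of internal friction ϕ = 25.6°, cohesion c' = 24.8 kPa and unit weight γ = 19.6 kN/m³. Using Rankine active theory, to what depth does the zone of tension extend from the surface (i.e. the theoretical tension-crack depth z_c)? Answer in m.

4.02 m

K_a = tan²(45° − 25.6°/2) = 0.3966; √K_a = 0.6297.
The active pressure is zero where K_a γ z = 2c√K_a, so z_c = 2c/(γ√K_a) = 2×24.8/(19.6×0.6297) = 4.019 m.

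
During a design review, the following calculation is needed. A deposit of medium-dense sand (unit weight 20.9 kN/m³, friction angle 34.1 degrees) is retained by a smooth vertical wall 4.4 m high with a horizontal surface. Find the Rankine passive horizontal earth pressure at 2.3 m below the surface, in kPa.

171 kPa

K_p = (1 + sin φ)/(1 − sin φ) = 3.552.
σ_h = K_p γ z = 3.552 × 20.9 × 2.3 = 170.7 kPa.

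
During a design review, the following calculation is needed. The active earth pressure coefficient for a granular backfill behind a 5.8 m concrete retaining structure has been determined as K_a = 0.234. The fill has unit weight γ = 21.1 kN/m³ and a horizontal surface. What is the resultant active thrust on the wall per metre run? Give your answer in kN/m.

P = ½ K_a γ H² = 0.5 × 0.234 × 21.1 × 5.8² = 83.05 kN/m.

83.0 kN/m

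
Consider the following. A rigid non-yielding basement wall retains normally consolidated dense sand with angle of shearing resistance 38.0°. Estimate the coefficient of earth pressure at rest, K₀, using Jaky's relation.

0.384

K₀ = 1 − sin φ' = 1 − sin 38.0° = 0.3843.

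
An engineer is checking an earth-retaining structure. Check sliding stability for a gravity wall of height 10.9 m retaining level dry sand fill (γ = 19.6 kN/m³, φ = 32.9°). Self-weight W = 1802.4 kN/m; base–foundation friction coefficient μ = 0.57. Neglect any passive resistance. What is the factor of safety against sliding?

2.98

K_a = tan²(45° − 32.9°/2) = 0.2960.
P_a = ½K_aγH² = 0.5×0.2960×19.6×10.9² = 344.7 kN/m, acting at H/3 = 3.633 m above the base.
FS_sliding = μW / P_a = 0.57×1802.4 / 344.7 = 2.981.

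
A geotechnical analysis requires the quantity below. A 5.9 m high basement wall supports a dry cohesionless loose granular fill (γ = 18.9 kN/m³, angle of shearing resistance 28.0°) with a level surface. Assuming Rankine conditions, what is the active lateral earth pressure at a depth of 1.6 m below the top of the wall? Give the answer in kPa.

K_a = (1 − sin φ)/(1 + sin φ) = 0.3610.
σ_h = K_a γ z = 0.3610 × 18.9 × 1.6 = 10.92 kPa.

10.9 kPa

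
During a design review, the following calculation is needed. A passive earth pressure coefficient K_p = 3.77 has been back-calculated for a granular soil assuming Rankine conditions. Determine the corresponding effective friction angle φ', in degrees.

35.5°

K_p = (1+sin φ)/(1−sin φ) ⇒ sin φ = (K_p − 1)/(K_p + 1) = 0.5807.
φ = arcsin(0.5807) = 35.50°.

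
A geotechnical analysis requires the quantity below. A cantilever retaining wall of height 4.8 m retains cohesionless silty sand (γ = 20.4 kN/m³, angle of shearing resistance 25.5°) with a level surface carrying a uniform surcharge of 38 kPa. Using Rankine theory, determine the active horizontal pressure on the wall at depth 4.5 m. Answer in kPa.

K_a = (1 − sin φ)/(1 + sin φ) = 0.3981.
σ_v = γz + q = 20.4 × 4.5 + 38 = 129.8 kPa.
σ_h = K_a σ_v = 0.3981 × 129.8 = 51.67 kPa.

51.7 kPa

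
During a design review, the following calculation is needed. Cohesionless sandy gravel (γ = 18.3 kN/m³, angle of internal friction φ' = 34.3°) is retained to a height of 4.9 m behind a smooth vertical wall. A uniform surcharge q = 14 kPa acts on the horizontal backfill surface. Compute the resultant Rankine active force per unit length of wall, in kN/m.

K_a = tan²(45° − φ/2) = 0.2792.
Soil triangle: ½ K_a γ H² = 0.5×0.2792×18.3×4.9² = 61.33 kN/m.
Surcharge rectangle: K_a q H = 0.2792×14×4.9 = 19.15 kN/m.
Total = 61.33 + 19.15 = 80.48 kN/m.

80.5 kN/m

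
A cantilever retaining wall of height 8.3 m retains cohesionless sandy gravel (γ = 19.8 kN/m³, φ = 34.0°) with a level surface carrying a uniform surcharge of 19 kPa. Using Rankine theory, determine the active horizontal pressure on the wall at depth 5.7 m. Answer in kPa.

K_a = (1 − sin φ)/(1 + sin φ) = 0.2827.
σ_v = γz + q = 19.8 × 5.7 + 19 = 131.9 kPa.
σ_h = K_a σ_v = 0.2827 × 131.9 = 37.28 kPa.

37.3 kPa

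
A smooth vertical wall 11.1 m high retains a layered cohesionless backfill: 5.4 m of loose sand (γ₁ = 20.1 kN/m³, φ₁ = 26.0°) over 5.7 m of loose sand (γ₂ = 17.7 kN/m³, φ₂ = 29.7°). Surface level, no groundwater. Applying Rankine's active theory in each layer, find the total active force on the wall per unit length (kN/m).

K_a1 = tan²(45°−26.0°/2) = 0.3905; K_a2 = tan²(45°−29.7°/2) = 0.3374.
Layer 1: σ at base = K_a1 γ₁ h₁ = 42.38 kPa; P₁ = ½×42.38×5.4 = 114.4.
Layer 2: σ_v at top = γ₁h₁ = 108.5; σ_h top = K_a2×108.5 = 36.62; σ_h base = K_a2×(108.5+17.7×5.7) = 70.66.
P₂ = ½(36.62+70.66)×5.7 = 305.7. Total P_a = 114.4+305.7 = 420.2 kN/m.

420 kN/m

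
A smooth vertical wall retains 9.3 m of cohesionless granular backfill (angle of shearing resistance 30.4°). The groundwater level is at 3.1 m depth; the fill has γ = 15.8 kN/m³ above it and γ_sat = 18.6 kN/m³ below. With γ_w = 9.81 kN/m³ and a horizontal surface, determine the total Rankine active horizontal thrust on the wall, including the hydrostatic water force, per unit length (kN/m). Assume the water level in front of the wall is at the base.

368 kN/m

K_a = tan²(45° − φ/2) = 0.3280.
γ' = 18.6 − 9.81 = 8.790 kN/m³. Depth below WT = 6.2 m.
σ'_h at WT = K_a γ d_w = 16.07 kPa; at base = 16.07 + K_a γ' × 6.2 = 33.94 kPa.
P₁ (0–3.1 m) = ½×16.07×3.1 = 24.90. P₂ (3.1–9.3 m) = ½(16.07+33.94)×6.2 = 155.0.
P_w = ½ γ_w h₂² = 0.5×9.81×6.2² = 188.5. Total = 24.90+155.0+188.5 = 368.5 kN/m.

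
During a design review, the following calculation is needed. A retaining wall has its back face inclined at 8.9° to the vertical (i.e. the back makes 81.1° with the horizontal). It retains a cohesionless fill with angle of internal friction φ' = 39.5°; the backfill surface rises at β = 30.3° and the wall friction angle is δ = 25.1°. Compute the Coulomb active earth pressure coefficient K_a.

K_a = sin²(α+φ) / [sin²α · sin(α−δ) · (1 + √{sin(φ+δ)sin(φ−β) / (sin(α−δ)sin(α+β))})²].
With α = 81.1°, φ = 39.5°, δ = 25.1°, β = 30.3°: K_a = 0.4461.

0.446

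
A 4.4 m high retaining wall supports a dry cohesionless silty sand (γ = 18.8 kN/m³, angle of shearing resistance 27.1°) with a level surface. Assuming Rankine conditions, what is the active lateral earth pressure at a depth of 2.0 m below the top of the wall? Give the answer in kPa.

14.1 kPa

K_a = (1 − sin φ)/(1 + sin φ) = 0.3741.
σ_h = K_a γ z = 0.3741 × 18.8 × 2.0 = 14.06 kPa.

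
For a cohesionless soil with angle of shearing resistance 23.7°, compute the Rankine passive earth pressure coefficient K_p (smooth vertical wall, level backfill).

K_p = (1 + sin φ)/(1 − sin φ) = tan²(45° + 23.7°/2) = 2.344.

2.34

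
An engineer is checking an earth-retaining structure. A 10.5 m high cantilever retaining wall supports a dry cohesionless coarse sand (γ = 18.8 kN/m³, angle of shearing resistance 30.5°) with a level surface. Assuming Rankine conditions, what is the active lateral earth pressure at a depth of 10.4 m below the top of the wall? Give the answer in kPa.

63.9 kPa

K_a = (1 − sin φ)/(1 + sin φ) = 0.3267.
σ_h = K_a γ z = 0.3267 × 18.8 × 10.4 = 63.87 kPa.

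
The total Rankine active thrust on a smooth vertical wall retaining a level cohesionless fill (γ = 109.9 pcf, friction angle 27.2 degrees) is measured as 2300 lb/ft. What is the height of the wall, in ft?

10.6 ft

K_a = 0.3726. P_a = ½ K_a γ H² ⇒ H = √(2P_a/(K_a γ)).
H = √(2×2300/(0.3726×109.9)) = 10.60 ft.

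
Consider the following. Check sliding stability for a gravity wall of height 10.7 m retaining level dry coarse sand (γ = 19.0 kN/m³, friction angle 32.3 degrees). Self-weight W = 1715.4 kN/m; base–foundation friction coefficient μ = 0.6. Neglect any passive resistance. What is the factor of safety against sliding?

3.12

K_a = tan²(45° − 32.3°/2) = 0.3035.
P_a = ½K_aγH² = 0.5×0.3035×19.0×10.7² = 330.1 kN/m, acting at H/3 = 3.567 m above the base.
FS_sliding = μW / P_a = 0.6×1715.4 / 330.1 = 3.118.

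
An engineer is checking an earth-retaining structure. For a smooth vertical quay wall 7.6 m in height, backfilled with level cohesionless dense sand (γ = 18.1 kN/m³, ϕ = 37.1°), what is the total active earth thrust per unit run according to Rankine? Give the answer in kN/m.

129 kN/m

K_a = tan²(45° − φ/2) = 0.2475.
P_a = ½ K_a γ H² = 0.5 × 0.2475 × 18.1 × 7.6² = 129.4 kN/m.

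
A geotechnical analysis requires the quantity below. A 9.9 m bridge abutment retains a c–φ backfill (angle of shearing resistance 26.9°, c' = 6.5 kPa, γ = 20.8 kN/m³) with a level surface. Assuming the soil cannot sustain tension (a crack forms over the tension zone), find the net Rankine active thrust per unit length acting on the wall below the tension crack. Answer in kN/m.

K_a = 0.3770; √K_a = 0.6140.
Tension-crack depth z_c = 2c/(γ√K_a) = 2×6.5/(20.8×0.6140) = 1.018 m.
σ_a at base = K_a γ H − 2c√K_a = 0.3770×20.8×9.9 − 2×6.5×0.6140 = 69.65 kPa.
P_a = ½ × 69.65 × (H − z_c) = 0.5×69.65×8.882 = 309.3 kN/m.

309 kN/m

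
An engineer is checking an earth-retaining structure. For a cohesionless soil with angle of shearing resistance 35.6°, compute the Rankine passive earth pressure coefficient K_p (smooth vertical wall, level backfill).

K_p = (1 + sin φ)/(1 − sin φ) = tan²(45° + 35.6°/2) = 3.786.

3.79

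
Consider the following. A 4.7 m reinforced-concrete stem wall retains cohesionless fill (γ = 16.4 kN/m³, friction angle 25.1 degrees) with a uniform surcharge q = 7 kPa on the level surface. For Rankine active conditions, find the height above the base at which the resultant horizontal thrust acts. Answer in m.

1.69 m

K_a = 0.4043.
Triangular part P₁ = ½K_aγH² = 73.23 at H/3 = 1.567 m; rectangular part P₂ = K_a q H = 13.30 at H/2 = 2.350 m.
ȳ = (P₁·1.567 + P₂·2.350)/(P₁+P₂) = 1.687 m.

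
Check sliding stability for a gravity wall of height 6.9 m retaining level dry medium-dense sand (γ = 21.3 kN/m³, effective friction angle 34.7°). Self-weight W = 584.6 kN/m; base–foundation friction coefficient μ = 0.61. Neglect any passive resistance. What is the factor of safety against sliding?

2.56

K_a = tan²(45° − 34.7°/2) = 0.2745.
P_a = ½K_aγH² = 0.5×0.2745×21.3×6.9² = 139.2 kN/m, acting at H/3 = 2.300 m above the base.
FS_sliding = μW / P_a = 0.61×584.6 / 139.2 = 2.562.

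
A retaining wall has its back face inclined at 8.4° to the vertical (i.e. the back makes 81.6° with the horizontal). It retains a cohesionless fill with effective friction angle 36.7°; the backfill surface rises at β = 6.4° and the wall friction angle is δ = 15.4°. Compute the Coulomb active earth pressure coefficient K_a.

0.314

K_a = sin²(α+φ) / [sin²α · sin(α−δ) · (1 + √{sin(φ+δ)sin(φ−β) / (sin(α−δ)sin(α+β))})²].
With α = 81.6°, φ = 36.7°, δ = 15.4°, β = 6.4°: K_a = 0.3142.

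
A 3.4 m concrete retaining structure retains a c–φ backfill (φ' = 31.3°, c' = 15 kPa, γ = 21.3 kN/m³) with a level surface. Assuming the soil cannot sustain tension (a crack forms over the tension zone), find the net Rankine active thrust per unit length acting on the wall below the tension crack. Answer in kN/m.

K_a = 0.3162; √K_a = 0.5623.
Tension-crack depth z_c = 2c/(γ√K_a) = 2×15/(21.3×0.5623) = 2.505 m.
σ_a at base = K_a γ H − 2c√K_a = 0.3162×21.3×3.4 − 2×15×0.5623 = 6.030 kPa.
P_a = ½ × 6.030 × (H − z_c) = 0.5×6.030×0.8953 = 2.699 kN/m.

2.70 kN/m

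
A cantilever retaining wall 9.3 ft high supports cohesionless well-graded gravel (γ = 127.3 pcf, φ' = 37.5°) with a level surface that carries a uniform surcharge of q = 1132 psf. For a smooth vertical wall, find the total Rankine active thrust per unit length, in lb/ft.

K_a = tan²(45° − φ/2) = 0.2432.
Soil triangle: ½ K_a γ H² = 0.5×0.2432×127.3×9.3² = 1339 lb/ft.
Surcharge rectangle: K_a q H = 0.2432×1132×9.3 = 2560 lb/ft.
Total = 1339 + 2560 = 3899 lb/ft.

3900 lb/ft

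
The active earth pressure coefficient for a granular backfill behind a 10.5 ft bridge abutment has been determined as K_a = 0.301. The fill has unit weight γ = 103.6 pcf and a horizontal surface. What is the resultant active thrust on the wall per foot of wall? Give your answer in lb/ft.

1720 lb/ft

P = ½ K_a γ H² = 0.5 × 0.301 × 103.6 × 10.5² = 1719 lb/ft.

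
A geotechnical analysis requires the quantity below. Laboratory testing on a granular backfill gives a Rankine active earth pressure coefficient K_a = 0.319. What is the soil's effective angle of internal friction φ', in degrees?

K_a = tan²(45° − φ/2) ⇒ 45° − φ/2 = arctan(√0.319) = 29.46°.
φ = 2(45° − 29.46°) = 31.08°.

31.1°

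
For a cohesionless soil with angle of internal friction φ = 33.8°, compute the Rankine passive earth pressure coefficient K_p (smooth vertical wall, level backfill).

K_p = (1 + sin φ)/(1 − sin φ) = tan²(45° + 33.8°/2) = 3.508.

3.51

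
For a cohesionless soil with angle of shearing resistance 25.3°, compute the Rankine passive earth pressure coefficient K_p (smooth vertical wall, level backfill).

K_p = (1 + sin φ)/(1 − sin φ) = tan²(45° + 25.3°/2) = 2.493.

2.49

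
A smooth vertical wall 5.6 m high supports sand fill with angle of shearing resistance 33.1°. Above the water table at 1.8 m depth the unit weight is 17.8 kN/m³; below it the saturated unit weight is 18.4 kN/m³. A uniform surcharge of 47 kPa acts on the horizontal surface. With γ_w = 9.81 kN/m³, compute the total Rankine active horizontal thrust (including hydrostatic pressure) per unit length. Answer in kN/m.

211 kN/m

K_a = tan²(45° − φ/2) = 0.2936.
γ' = 18.4 − 9.81 = 8.590 kN/m³. h₂ = H − d_w = 3.8 m.
σ'_h: at surface K_a·q = 13.80; at WT K_a(q+γd_w) = 23.20; at base K_a(q+γd_w+γ'h₂) = 32.79 kPa.
P₁ = ½(13.80+23.20)×1.8 = 33.30; P₂ = ½(23.20+32.79)×3.8 = 106.4; P_w = ½γ_w h₂² = 70.83.
Total = 33.30+106.4+70.83 = 210.5 kN/m.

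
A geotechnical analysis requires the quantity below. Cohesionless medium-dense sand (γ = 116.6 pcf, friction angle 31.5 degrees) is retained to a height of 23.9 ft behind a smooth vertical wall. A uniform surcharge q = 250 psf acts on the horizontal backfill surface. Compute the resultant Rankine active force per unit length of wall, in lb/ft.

12300 lb/ft

K_a = tan²(45° − φ/2) = 0.3136.
Soil triangle: ½ K_a γ H² = 0.5×0.3136×116.6×23.9² = 10440 lb/ft.
Surcharge rectangle: K_a q H = 0.3136×250×23.9 = 1874 lb/ft.
Total = 10440 + 1874 = 12320 lb/ft.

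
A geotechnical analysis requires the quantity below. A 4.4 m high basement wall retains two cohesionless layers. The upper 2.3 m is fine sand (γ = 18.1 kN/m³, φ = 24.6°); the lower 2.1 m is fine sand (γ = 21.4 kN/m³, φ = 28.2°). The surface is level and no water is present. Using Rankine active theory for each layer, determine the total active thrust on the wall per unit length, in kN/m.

K_a1 = tan²(45°−24.6°/2) = 0.4121; K_a2 = tan²(45°−28.2°/2) = 0.3582.
Layer 1: σ at base = K_a1 γ₁ h₁ = 17.16 kPa; P₁ = ½×17.16×2.3 = 19.73.
Layer 2: σ_v at top = γ₁h₁ = 41.63; σ_h top = K_a2×41.63 = 14.91; σ_h base = K_a2×(41.63+21.4×2.1) = 31.01.
P₂ = ½(14.91+31.01)×2.1 = 48.22. Total P_a = 19.73+48.22 = 67.95 kN/m.

67.9 kN/m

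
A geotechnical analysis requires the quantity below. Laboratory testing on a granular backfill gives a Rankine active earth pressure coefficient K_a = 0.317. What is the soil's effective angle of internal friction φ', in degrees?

K_a = tan²(45° − φ/2) ⇒ 45° − φ/2 = arctan(√0.317) = 29.38°.
φ = 2(45° − 29.38°) = 31.24°.

31.2°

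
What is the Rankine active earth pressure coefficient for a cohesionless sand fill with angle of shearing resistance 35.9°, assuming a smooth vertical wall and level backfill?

K_a = tan²(45° − φ/2) = tan²(27.05°) = 0.2607.

0.261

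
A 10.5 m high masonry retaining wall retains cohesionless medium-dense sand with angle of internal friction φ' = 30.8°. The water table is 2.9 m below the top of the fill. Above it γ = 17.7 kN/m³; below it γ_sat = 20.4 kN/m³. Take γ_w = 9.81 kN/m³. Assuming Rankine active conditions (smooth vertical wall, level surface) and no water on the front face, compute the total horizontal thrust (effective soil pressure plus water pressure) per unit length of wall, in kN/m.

532 kN/m

K_a = tan²(45° − φ/2) = 0.3227.
γ' = 20.4 − 9.81 = 10.59 kN/m³. Depth below WT = 7.6 m.
σ'_h at WT = K_a γ d_w = 16.56 kPa; at base = 16.56 + K_a γ' × 7.6 = 42.54 kPa.
P₁ (0–2.9 m) = ½×16.56×2.9 = 24.02. P₂ (2.9–10.5 m) = ½(16.56+42.54)×7.6 = 224.6.
P_w = ½ γ_w h₂² = 0.5×9.81×7.6² = 283.3. Total = 24.02+224.6+283.3 = 531.9 kN/m.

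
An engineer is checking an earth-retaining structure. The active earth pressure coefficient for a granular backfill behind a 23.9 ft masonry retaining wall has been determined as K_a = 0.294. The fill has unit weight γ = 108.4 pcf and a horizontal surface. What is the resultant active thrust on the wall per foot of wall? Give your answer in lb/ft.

9100 lb/ft

P = ½ K_a γ H² = 0.5 × 0.294 × 108.4 × 23.9² = 9102 lb/ft.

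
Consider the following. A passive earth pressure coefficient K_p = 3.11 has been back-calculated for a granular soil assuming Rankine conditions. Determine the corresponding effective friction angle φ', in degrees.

30.9°

K_p = (1+sin φ)/(1−sin φ) ⇒ sin φ = (K_p − 1)/(K_p + 1) = 0.5134.
φ = arcsin(0.5134) = 30.89°.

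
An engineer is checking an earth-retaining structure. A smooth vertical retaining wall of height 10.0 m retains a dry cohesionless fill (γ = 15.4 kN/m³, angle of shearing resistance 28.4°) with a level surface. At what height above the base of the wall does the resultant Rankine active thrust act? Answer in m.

K_a = 0.3554.
The pressure distribution is triangular, so the resultant acts at H/3 above the base = 10.0/3 = 3.333 m.

3.33 m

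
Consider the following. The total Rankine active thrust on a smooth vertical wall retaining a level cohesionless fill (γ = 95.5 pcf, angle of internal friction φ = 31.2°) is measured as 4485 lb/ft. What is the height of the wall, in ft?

K_a = 0.3175. P_a = ½ K_a γ H² ⇒ H = √(2P_a/(K_a γ)).
H = √(2×4485/(0.3175×95.5)) = 17.20 ft.

17.2 ft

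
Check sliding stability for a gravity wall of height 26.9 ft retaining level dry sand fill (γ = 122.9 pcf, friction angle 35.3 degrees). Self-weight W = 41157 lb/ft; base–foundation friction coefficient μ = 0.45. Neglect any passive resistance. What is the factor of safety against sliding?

K_a = tan²(45° − 35.3°/2) = 0.2675.
P_a = ½K_aγH² = 0.5×0.2675×122.9×26.9² = 11900 lb/ft, acting at H/3 = 8.967 ft above the base.
FS_sliding = μW / P_a = 0.45×41157 / 11900 = 1.557.

1.56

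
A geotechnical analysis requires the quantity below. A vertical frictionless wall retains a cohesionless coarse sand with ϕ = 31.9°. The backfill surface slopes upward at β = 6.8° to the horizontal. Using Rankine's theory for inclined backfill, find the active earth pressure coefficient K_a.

K_a = cos β · (cos β − √(cos²β − cos²φ)) / (cos β + √(cos²β − cos²φ)).
cos β = 0.9930, cos φ = 0.8490, √(cos²β − cos²φ) = 0.5150.
K_a = 0.9930 × (0.9930 − 0.5150)/(0.9930 + 0.5150) = 0.3147.

0.315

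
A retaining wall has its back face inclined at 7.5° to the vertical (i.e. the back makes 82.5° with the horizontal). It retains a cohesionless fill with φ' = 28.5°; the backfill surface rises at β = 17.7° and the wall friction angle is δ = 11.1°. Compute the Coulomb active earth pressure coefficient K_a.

K_a = sin²(α+φ) / [sin²α · sin(α−δ) · (1 + √{sin(φ+δ)sin(φ−β) / (sin(α−δ)sin(α+β))})²].
With α = 82.5°, φ = 28.5°, δ = 11.1°, β = 17.7°: K_a = 0.5074.

0.507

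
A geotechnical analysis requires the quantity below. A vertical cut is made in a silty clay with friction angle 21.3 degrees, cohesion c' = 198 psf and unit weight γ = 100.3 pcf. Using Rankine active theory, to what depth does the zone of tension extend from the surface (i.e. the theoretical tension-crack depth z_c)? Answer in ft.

K_a = tan²(45° − 21.3°/2) = 0.4671; √K_a = 0.6834.
The active pressure is zero where K_a γ z = 2c√K_a, so z_c = 2c/(γ√K_a) = 2×198/(100.3×0.6834) = 5.777 ft.

5.78 ft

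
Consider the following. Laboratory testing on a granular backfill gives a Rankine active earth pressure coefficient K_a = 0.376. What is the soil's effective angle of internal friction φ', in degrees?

27.0°

K_a = tan²(45° − φ/2) ⇒ 45° − φ/2 = arctan(√0.376) = 31.52°.
φ = 2(45° − 31.52°) = 26.97°.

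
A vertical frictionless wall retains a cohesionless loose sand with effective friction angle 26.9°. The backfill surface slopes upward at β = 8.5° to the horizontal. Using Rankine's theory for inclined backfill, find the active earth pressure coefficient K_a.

0.392

K_a = cos β · (cos β − √(cos²β − cos²φ)) / (cos β + √(cos²β − cos²φ)).
cos β = 0.9890, cos φ = 0.8918, √(cos²β − cos²φ) = 0.4276.
K_a = 0.9890 × (0.9890 − 0.4276)/(0.9890 + 0.4276) = 0.3919.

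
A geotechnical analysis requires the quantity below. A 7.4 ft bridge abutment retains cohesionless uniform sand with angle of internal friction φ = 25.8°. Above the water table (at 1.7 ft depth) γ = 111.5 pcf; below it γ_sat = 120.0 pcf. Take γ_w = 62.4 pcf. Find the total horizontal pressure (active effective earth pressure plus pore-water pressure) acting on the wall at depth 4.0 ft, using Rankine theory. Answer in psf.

K_a = (1 − sin φ)/(1 + sin φ) = 0.3935.
γ' = 120.0 − 62.4 = 57.60 pcf.
Effective vertical stress at 4.0 ft: σ'_v = 111.5×1.7 + 57.60×2.30 = 322.0 psf.
σ'_h = K_a σ'_v = 0.3935 × 322.0 = 126.7 psf; u = γ_w × 2.30 = 143.5 psf.
Total σ_h = 126.7 + 143.5 = 270.2 psf.

270 psf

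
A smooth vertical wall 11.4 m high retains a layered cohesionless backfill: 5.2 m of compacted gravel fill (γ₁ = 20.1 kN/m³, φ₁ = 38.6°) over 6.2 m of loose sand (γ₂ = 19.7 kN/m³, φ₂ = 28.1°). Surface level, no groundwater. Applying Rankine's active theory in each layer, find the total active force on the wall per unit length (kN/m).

K_a1 = tan²(45°−38.6°/2) = 0.2316; K_a2 = tan²(45°−28.1°/2) = 0.3596.
Layer 1: σ at base = K_a1 γ₁ h₁ = 24.21 kPa; P₁ = ½×24.21×5.2 = 62.94.
Layer 2: σ_v at top = γ₁h₁ = 104.5; σ_h top = K_a2×104.5 = 37.59; σ_h base = K_a2×(104.5+19.7×6.2) = 81.51.
P₂ = ½(37.59+81.51)×6.2 = 369.2. Total P_a = 62.94+369.2 = 432.1 kN/m.

432 kN/m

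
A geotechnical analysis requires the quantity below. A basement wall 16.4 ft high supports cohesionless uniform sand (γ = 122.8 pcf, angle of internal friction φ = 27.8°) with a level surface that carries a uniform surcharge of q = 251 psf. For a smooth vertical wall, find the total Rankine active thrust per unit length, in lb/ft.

7510 lb/ft

K_a = tan²(45° − φ/2) = 0.3639.
Soil triangle: ½ K_a γ H² = 0.5×0.3639×122.8×16.4² = 6009 lb/ft.
Surcharge rectangle: K_a q H = 0.3639×251×16.4 = 1498 lb/ft.
Total = 6009 + 1498 = 7507 lb/ft.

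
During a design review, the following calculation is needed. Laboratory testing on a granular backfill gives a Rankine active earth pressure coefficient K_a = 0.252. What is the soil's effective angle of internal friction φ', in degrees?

K_a = tan²(45° − φ/2) ⇒ 45° − φ/2 = arctan(√0.252) = 26.66°.
φ = 2(45° − 26.66°) = 36.69°.

36.7°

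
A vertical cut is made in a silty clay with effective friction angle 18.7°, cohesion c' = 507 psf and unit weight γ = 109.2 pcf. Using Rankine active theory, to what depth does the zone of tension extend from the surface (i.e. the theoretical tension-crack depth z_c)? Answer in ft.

12.9 ft

K_a = tan²(45° − 18.7°/2) = 0.5144; √K_a = 0.7173.
The active pressure is zero where K_a γ z = 2c√K_a, so z_c = 2c/(γ√K_a) = 2×507/(109.2×0.7173) = 12.95 ft.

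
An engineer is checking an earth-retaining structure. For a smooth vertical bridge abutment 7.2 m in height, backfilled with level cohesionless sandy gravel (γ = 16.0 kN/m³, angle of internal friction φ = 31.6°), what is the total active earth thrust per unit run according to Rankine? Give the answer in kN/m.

130 kN/m

K_a = tan²(45° − φ/2) = 0.3123.
P_a = ½ K_a γ H² = 0.5 × 0.3123 × 16.0 × 7.2² = 129.5 kN/m.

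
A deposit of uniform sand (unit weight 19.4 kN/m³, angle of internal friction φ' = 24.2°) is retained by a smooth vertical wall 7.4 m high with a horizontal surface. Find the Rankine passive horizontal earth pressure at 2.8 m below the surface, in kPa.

K_p = (1 + sin φ)/(1 − sin φ) = 2.389.
σ_h = K_p γ z = 2.389 × 19.4 × 2.8 = 129.8 kPa.

130 kPa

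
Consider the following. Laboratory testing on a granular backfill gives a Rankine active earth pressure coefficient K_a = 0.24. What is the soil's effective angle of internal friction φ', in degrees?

37.8°

K_a = tan²(45° − φ/2) ⇒ 45° − φ/2 = arctan(√0.24) = 26.10°.
φ = 2(45° − 26.10°) = 37.80°.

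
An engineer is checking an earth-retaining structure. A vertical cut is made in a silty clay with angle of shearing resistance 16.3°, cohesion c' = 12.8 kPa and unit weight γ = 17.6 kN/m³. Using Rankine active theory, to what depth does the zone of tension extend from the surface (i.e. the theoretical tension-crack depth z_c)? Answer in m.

K_a = tan²(45° − 16.3°/2) = 0.5617; √K_a = 0.7495.
The active pressure is zero where K_a γ z = 2c√K_a, so z_c = 2c/(γ√K_a) = 2×12.8/(17.6×0.7495) = 1.941 m.

1.94 m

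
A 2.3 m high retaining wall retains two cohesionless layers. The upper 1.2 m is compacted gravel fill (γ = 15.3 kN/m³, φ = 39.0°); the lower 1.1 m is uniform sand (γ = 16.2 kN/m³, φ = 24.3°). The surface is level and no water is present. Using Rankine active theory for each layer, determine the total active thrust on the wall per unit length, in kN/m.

15.0 kN/m

K_a1 = tan²(45°−39.0°/2) = 0.2275; K_a2 = tan²(45°−24.3°/2) = 0.4169.
Layer 1: σ at base = K_a1 γ₁ h₁ = 4.177 kPa; P₁ = ½×4.177×1.2 = 2.506.
Layer 2: σ_v at top = γ₁h₁ = 18.36; σ_h top = K_a2×18.36 = 7.655; σ_h base = K_a2×(18.36+16.2×1.1) = 15.08.
P₂ = ½(7.655+15.08)×1.1 = 12.51. Total P_a = 2.506+12.51 = 15.01 kN/m.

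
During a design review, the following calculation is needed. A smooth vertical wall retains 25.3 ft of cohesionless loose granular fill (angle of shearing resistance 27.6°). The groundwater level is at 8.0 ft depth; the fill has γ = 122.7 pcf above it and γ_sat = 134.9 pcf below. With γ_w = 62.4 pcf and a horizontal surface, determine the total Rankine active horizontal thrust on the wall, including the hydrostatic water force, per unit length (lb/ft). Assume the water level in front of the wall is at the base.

K_a = tan²(45° − φ/2) = 0.3668.
γ' = 134.9 − 62.4 = 72.50 pcf. Depth below WT = 17.3 ft.
σ'_h at WT = K_a γ d_w = 360.0 psf; at base = 360.0 + K_a γ' × 17.3 = 820.1 psf.
P₁ (0–8.0 ft) = ½×360.0×8.0 = 1440. P₂ (8.0–25.3 ft) = ½(360.0+820.1)×17.3 = 10210.
P_w = ½ γ_w h₂² = 0.5×62.4×17.3² = 9338. Total = 1440+10210+9338 = 20990 lb/ft.

21000 lb/ft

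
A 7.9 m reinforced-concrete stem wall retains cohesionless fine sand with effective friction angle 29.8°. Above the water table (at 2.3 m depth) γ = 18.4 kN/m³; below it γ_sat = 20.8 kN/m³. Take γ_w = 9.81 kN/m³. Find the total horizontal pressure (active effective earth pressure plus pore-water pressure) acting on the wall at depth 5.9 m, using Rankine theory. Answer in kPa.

62.8 kPa

K_a = (1 − sin φ)/(1 + sin φ) = 0.3360.
γ' = 20.8 − 9.81 = 10.99 kN/m³.
Effective vertical stress at 5.9 m: σ'_v = 18.4×2.3 + 10.99×3.60 = 81.88 kPa.
σ'_h = K_a σ'_v = 0.3360 × 81.88 = 27.52 kPa; u = γ_w × 3.60 = 35.32 kPa.
Total σ_h = 27.52 + 35.32 = 62.83 kPa.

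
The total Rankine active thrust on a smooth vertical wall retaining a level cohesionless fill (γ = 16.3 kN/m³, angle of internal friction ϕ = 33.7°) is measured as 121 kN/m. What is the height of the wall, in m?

7.20 m

K_a = 0.2863. P_a = ½ K_a γ H² ⇒ H = √(2P_a/(K_a γ)).
H = √(2×121/(0.2863×16.3)) = 7.201 m.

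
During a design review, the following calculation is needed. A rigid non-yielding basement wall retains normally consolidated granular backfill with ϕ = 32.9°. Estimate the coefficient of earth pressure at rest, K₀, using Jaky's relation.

0.457

K₀ = 1 − sin φ' = 1 − sin 32.9° = 0.4568.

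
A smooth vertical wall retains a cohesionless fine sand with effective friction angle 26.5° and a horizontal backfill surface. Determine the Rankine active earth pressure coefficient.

K_a = (1 − sin φ)/(1 + sin φ) = (1 − sin 26.5°)/(1 + sin 26.5°) = 0.3829.

0.383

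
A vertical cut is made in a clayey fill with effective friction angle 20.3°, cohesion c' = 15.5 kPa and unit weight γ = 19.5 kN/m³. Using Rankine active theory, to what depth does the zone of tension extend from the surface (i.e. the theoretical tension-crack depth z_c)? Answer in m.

K_a = tan²(45° − 20.3°/2) = 0.4849; √K_a = 0.6963.
The active pressure is zero where K_a γ z = 2c√K_a, so z_c = 2c/(γ√K_a) = 2×15.5/(19.5×0.6963) = 2.283 m.

2.28 m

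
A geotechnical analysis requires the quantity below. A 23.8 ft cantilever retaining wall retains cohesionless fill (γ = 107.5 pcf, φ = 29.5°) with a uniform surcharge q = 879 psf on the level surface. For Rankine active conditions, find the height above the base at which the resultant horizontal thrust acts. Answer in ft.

K_a = 0.3401.
Triangular part P₁ = ½K_aγH² = 10350 at H/3 = 7.933 ft; rectangular part P₂ = K_a q H = 7115 at H/2 = 11.90 ft.
ȳ = (P₁·7.933 + P₂·11.90)/(P₁+P₂) = 9.549 ft.

9.55 ft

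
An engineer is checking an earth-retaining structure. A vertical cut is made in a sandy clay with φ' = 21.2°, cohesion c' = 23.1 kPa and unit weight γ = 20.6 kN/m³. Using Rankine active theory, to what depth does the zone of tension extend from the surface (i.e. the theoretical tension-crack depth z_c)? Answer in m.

3.28 m

K_a = tan²(45° − 21.2°/2) = 0.4688; √K_a = 0.6847.
The active pressure is zero where K_a γ z = 2c√K_a, so z_c = 2c/(γ√K_a) = 2×23.1/(20.6×0.6847) = 3.275 m.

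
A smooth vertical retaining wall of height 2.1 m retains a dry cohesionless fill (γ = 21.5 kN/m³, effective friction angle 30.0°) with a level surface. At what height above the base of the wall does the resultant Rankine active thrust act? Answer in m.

K_a = 0.3333.
The pressure distribution is triangular, so the resultant acts at H/3 above the base = 2.1/3 = 0.7000 m.

0.700 m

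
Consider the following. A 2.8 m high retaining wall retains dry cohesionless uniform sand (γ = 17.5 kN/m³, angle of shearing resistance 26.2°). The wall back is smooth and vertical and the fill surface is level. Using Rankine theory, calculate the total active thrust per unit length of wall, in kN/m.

K_a = tan²(45° − φ/2) = 0.3874.
P_a = ½ K_a γ H² = 0.5 × 0.3874 × 17.5 × 2.8² = 26.58 kN/m.

26.6 kN/m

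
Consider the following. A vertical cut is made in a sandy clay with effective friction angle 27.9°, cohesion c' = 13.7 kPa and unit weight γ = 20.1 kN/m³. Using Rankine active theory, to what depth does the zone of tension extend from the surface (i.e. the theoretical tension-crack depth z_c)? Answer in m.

2.26 m

K_a = tan²(45° − 27.9°/2) = 0.3625; √K_a = 0.6020.
The active pressure is zero where K_a γ z = 2c√K_a, so z_c = 2c/(γ√K_a) = 2×13.7/(20.1×0.6020) = 2.264 m.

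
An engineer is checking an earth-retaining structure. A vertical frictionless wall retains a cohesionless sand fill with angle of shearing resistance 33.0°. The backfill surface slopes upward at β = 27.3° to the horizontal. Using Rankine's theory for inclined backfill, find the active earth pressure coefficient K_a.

0.447

K_a = cos β · (cos β − √(cos²β − cos²φ)) / (cos β + √(cos²β − cos²φ)).
cos β = 0.8886, cos φ = 0.8387, √(cos²β − cos²φ) = 0.2937.
K_a = 0.8886 × (0.8886 − 0.2937)/(0.8886 + 0.2937) = 0.4471.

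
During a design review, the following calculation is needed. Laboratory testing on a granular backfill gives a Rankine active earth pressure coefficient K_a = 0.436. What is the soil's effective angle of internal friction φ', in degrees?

K_a = tan²(45° − φ/2) ⇒ 45° − φ/2 = arctan(√0.436) = 33.44°.
φ = 2(45° − 33.44°) = 23.13°.

23.1°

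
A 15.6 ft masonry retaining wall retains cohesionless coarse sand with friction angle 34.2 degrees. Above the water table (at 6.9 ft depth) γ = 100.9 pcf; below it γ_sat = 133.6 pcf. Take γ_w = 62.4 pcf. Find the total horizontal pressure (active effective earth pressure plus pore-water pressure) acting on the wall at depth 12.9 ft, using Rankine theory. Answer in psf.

689 psf

K_a = (1 − sin φ)/(1 + sin φ) = 0.2803.
γ' = 133.6 − 62.4 = 71.20 pcf.
Effective vertical stress at 12.9 ft: σ'_v = 100.9×6.9 + 71.20×6.00 = 1123 psf.
σ'_h = K_a σ'_v = 0.2803 × 1123 = 314.9 psf; u = γ_w × 6.00 = 374.4 psf.
Total σ_h = 314.9 + 374.4 = 689.3 psf.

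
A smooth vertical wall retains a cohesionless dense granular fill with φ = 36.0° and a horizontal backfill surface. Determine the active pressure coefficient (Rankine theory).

K_a = (1 − sin φ)/(1 + sin φ) = (1 − sin 36.0°)/(1 + sin 36.0°) = 0.2596.

0.260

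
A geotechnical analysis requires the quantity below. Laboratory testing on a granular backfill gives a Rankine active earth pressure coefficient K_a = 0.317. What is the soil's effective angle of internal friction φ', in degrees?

K_a = tan²(45° − φ/2) ⇒ 45° − φ/2 = arctan(√0.317) = 29.38°.
φ = 2(45° − 29.38°) = 31.24°.

31.2°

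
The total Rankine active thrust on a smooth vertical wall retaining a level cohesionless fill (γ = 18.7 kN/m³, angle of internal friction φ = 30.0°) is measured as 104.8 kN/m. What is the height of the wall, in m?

5.80 m

K_a = 0.3333. P_a = ½ K_a γ H² ⇒ H = √(2P_a/(K_a γ)).
H = √(2×104.8/(0.3333×18.7)) = 5.799 m.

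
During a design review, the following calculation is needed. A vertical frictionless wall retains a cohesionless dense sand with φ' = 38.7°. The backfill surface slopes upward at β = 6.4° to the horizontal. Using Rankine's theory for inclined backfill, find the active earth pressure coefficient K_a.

K_a = cos β · (cos β − √(cos²β − cos²φ)) / (cos β + √(cos²β − cos²φ)).
cos β = 0.9938, cos φ = 0.7804, √(cos²β − cos²φ) = 0.6152.
K_a = 0.9938 × (0.9938 − 0.6152)/(0.9938 + 0.6152) = 0.2338.

0.234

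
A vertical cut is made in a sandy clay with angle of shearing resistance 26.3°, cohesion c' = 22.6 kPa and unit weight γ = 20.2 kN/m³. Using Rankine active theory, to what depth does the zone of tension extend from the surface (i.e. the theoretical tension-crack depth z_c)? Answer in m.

K_a = tan²(45° − 26.3°/2) = 0.3859; √K_a = 0.6212.
The active pressure is zero where K_a γ z = 2c√K_a, so z_c = 2c/(γ√K_a) = 2×22.6/(20.2×0.6212) = 3.602 m.

3.60 m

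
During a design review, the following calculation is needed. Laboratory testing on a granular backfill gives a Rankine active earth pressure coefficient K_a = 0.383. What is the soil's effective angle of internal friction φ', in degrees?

K_a = tan²(45° − φ/2) ⇒ 45° − φ/2 = arctan(√0.383) = 31.75°.
φ = 2(45° − 31.75°) = 26.50°.

26.5°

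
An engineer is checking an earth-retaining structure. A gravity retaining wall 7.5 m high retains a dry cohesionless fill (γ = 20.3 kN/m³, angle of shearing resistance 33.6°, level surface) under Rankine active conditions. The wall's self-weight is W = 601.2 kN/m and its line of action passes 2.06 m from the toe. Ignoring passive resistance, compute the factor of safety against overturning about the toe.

3.02

K_a = tan²(45° − 33.6°/2) = 0.2875.
P_a = ½K_aγH² = 0.5×0.2875×20.3×7.5² = 164.1 kN/m, acting at H/3 = 2.500 m above the base.
Overturning moment M_o = P_a × H/3 = 164.1 × 2.500 = 410.4.
Resisting moment M_r = W × 2.06 = 601.2 × 2.06 = 1238.
FS_overturning = M_r/M_o = 1238/410.4 = 3.018.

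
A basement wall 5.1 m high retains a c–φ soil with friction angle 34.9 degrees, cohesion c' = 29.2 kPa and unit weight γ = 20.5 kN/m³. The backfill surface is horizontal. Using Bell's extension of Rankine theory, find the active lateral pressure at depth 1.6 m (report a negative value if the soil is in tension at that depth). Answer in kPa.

-21.5 kPa

K_a = (1 − sin φ)/(1 + sin φ) = 0.2721.
σ_a = K_a γ z − 2c√K_a = 0.2721×20.5×1.6 − 2×29.2×0.5217 = -21.54 kPa.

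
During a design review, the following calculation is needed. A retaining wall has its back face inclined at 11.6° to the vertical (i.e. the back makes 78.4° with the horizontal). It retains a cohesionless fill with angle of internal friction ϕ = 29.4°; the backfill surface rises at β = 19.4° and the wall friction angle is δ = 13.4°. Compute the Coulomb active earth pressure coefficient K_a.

K_a = sin²(α+φ) / [sin²α · sin(α−δ) · (1 + √{sin(φ+δ)sin(φ−β) / (sin(α−δ)sin(α+β))})²].
With α = 78.4°, φ = 29.4°, δ = 13.4°, β = 19.4°: K_a = 0.5615.

0.562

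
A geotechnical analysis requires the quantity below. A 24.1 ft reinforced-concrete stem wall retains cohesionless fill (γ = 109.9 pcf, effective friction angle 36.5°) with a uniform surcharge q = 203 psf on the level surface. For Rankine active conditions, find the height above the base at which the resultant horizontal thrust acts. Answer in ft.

K_a = 0.2541.
Triangular part P₁ = ½K_aγH² = 8108 at H/3 = 8.033 ft; rectangular part P₂ = K_a q H = 1243 at H/2 = 12.05 ft.
ȳ = (P₁·8.033 + P₂·12.05)/(P₁+P₂) = 8.567 ft.

8.57 ft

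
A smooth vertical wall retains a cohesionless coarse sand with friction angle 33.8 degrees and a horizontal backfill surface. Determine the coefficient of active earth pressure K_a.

0.285

K_a = (1 − sin φ)/(1 + sin φ) = (1 − sin 33.8°)/(1 + sin 33.8°) = 0.2851.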